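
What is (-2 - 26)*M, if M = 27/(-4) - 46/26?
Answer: 3101/13 ≈ 238.54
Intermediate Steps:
M = -443/52 (M = 27*(-¼) - 46*1/26 = -27/4 - 23/13 = -443/52 ≈ -8.5192)
(-2 - 26)*M = (-2 - 26)*(-443/52) = -28*(-443/52) = 3101/13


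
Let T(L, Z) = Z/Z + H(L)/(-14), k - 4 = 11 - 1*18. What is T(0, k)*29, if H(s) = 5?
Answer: 261/14 ≈ 18.643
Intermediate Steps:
k = -3 (k = 4 + (11 - 1*18) = 4 + (11 - 18) = 4 - 7 = -3)
T(L, Z) = 9/14 (T(L, Z) = Z/Z + 5/(-14) = 1 + 5*(-1/14) = 1 - 5/14 = 9/14)
T(0, k)*29 = (9/14)*29 = 261/14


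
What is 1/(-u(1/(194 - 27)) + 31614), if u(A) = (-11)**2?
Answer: 1/31493 ≈ 3.1753e-5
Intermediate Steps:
u(A) = 121
1/(-u(1/(194 - 27)) + 31614) = 1/(-1*121 + 31614) = 1/(-121 + 31614) = 1/31493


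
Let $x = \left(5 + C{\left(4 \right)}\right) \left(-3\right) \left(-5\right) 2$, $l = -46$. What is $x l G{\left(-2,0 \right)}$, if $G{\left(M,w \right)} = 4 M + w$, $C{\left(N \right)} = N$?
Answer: $99360$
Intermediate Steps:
$G{\left(M,w \right)} = w + 4 M$
$x = 270$ ($x = \left(5 + 4\right) \left(-3\right) \left(-5\right) 2 = 9 \left(-3\right) \left(-5\right) 2 = \left(-27\right) \left(-5\right) 2 = 135 \cdot 2 = 270$)
$x l G{\left(-2,0 \right)} = 270 \left(-46\right) \left(0 + 4 \left(-2\right)\right) = - 12420 \left(0 - 8\right) = \left(-12420\right) \left(-8\right) = 99360$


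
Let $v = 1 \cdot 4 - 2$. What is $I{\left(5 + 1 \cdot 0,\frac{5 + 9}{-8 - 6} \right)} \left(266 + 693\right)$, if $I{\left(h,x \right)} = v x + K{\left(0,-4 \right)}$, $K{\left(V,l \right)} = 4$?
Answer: $1918$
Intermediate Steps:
$v = 2$ ($v = 4 - 2 = 2$)
$I{\left(h,x \right)} = 4 + 2 x$ ($I{\left(h,x \right)} = 2 x + 4 = 4 + 2 x$)
$I{\left(5 + 1 \cdot 0,\frac{5 + 9}{-8 - 6} \right)} \left(266 + 693\right) = \left(4 + 2 \frac{5 + 9}{-8 - 6}\right) \left(266 + 693\right) = \left(4 + 2 \frac{14}{-14}\right) 959 = \left(4 + 2 \cdot 14 \left(- \frac{1}{14}\right)\right) 959 = \left(4 + 2 \left(-1\right)\right) 959 = \left(4 - 2\right) 959 = 2 \cdot 959 = 1918$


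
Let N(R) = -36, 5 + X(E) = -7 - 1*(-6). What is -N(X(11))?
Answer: 36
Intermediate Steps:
X(E) = -6 (X(E) = -5 + (-7 - 1*(-6)) = -5 + (-7 + 6) = -5 - 1 = -6)
-N(X(11)) = -1*(-36) = 36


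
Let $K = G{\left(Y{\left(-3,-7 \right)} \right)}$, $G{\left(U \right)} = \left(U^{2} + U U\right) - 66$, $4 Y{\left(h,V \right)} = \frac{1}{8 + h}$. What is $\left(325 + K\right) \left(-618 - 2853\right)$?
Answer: $- \frac{179801271}{200} \approx -8.9901 \cdot 10^{5}$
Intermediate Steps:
$Y{\left(h,V \right)} = \frac{1}{4 \left(8 + h\right)}$
$G{\left(U \right)} = -66 + 2 U^{2}$ ($G{\left(U \right)} = \left(U^{2} + U^{2}\right) - 66 = 2 U^{2} - 66 = -66 + 2 U^{2}$)
$K = - \frac{13199}{200}$ ($K = -66 + 2 \left(\frac{1}{4 \left(8 - 3\right)}\right)^{2} = -66 + 2 \left(\frac{1}{4 \cdot 5}\right)^{2} = -66 + 2 \left(\frac{1}{4} \cdot \frac{1}{5}\right)^{2} = -66 + \frac{2}{400} = -66 + 2 \cdot \frac{1}{400} = -66 + \frac{1}{200} = - \frac{13199}{200} \approx -65.995$)
$\left(325 + K\right) \left(-618 - 2853\right) = \left(325 - \frac{13199}{200}\right) \left(-618 - 2853\right) = \frac{51801}{200} \left(-3471\right) = - \frac{179801271}{200}$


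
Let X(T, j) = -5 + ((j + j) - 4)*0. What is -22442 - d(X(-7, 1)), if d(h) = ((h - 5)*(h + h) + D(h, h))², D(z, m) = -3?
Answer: -31851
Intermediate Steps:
X(T, j) = -5 (X(T, j) = -5 + (2*j - 4)*0 = -5 + (-4 + 2*j)*0 = -5 + 0 = -5)
d(h) = (-3 + 2*h*(-5 + h))² (d(h) = ((h - 5)*(h + h) - 3)² = ((-5 + h)*(2*h) - 3)² = (2*h*(-5 + h) - 3)² = (-3 + 2*h*(-5 + h))²)
-22442 - d(X(-7, 1)) = -22442 - (3 - 2*(-5)² + 10*(-5))² = -22442 - (3 - 2*25 - 50)² = -22442 - (3 - 50 - 50)² = -22442 - 1*(-97)² = -22442 - 1*9409 = -22442 - 9409 = -31851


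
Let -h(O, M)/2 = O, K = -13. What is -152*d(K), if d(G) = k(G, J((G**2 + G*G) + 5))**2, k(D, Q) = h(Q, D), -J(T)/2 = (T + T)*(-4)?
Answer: -18311831552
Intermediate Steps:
h(O, M) = -2*O
J(T) = 16*T (J(T) = -2*(T + T)*(-4) = -2*2*T*(-4) = -(-16)*T = 16*T)
k(D, Q) = -2*Q
d(G) = (-160 - 64*G**2)**2 (d(G) = (-32*((G**2 + G*G) + 5))**2 = (-32*((G**2 + G**2) + 5))**2 = (-32*(2*G**2 + 5))**2 = (-32*(5 + 2*G**2))**2 = (-2*(80 + 32*G**2))**2 = (-160 - 64*G**2)**2)
-152*d(K) = -155648*(5 + 2*(-13)**2)**2 = -155648*(5 + 2*169)**2 = -155648*(5 + 338)**2 = -155648*343**2 = -155648*117649 = -152*120472576 = -18311831552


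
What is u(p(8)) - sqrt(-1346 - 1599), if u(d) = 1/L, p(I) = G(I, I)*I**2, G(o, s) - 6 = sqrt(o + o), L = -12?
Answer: -1/12 - I*sqrt(2945) ≈ -0.083333 - 54.268*I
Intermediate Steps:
G(o, s) = 6 + sqrt(2)*sqrt(o) (G(o, s) = 6 + sqrt(o + o) = 6 + sqrt(2*o) = 6 + sqrt(2)*sqrt(o))
p(I) = I**2*(6 + sqrt(2)*sqrt(I)) (p(I) = (6 + sqrt(2)*sqrt(I))*I**2 = I**2*(6 + sqrt(2)*sqrt(I)))
u(d) = -1/12 (u(d) = 1/(-12) = -1/12)
u(p(8)) - sqrt(-1346 - 1599) = -1/12 - sqrt(-1346 - 1599) = -1/12 - sqrt(-2945) = -1/12 - I*sqrt(2945)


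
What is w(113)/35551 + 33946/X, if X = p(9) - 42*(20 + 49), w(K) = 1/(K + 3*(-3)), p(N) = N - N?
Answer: -62754339343/5357393496 ≈ -11.714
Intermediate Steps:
p(N) = 0
w(K) = 1/(-9 + K) (w(K) = 1/(K - 9) = 1/(-9 + K))
X = -2898 (X = 0 - 42*(20 + 49) = 0 - 42*69 = 0 - 2898 = -2898)
w(113)/35551 + 33946/X = 1/((-9 + 113)*35551) + 33946/(-2898) = (1/35551)/104 + 33946*(-1/2898) = (1/104)*(1/35551) - 16973/1449 = 1/3697304 - 16973/1449 = -62754339343/5357393496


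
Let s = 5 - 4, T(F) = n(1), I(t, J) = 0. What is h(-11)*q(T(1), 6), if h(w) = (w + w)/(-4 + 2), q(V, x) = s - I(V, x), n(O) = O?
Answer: 11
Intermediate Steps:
T(F) = 1
s = 1
q(V, x) = 1 (q(V, x) = 1 - 1*0 = 1 + 0 = 1)
h(w) = -w (h(w) = (2*w)/(-2) = (2*w)*(-1/2) = -w)
h(-11)*q(T(1), 6) = -1*(-11)*1 = 11*1 = 11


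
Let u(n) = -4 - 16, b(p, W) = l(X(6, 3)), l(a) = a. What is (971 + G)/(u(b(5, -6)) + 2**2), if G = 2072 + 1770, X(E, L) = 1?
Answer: -4813/16 ≈ -300.81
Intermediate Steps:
b(p, W) = 1
u(n) = -20
G = 3842
(971 + G)/(u(b(5, -6)) + 2**2) = (971 + 3842)/(-20 + 2**2) = 4813/(-20 + 4) = 4813/(-16) = 4813*(-1/16) = -4813/16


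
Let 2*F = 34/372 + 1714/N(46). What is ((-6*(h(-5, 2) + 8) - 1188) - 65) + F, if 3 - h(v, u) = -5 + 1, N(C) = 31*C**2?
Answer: -66068680/49197 ≈ -1342.9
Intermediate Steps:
h(v, u) = 7 (h(v, u) = 3 - (-5 + 1) = 3 - 1*(-4) = 3 + 4 = 7)
F = 2891/49197 (F = (34/372 + 1714/((31*46**2)))/2 = (34*(1/372) + 1714/((31*2116)))/2 = (17/186 + 1714/65596)/2 = (17/186 + 1714*(1/65596))/2 = (17/186 + 857/32798)/2 = (1/2)*(5782/49197) = 2891/49197 ≈ 0.058764)
((-6*(h(-5, 2) + 8) - 1188) - 65) + F = ((-6*(7 + 8) - 1188) - 65) + 2891/49197 = ((-6*15 - 1188) - 65) + 2891/49197 = ((-90 - 1188) - 65) + 2891/49197 = (-1278 - 65) + 2891/49197 = -1343 + 2891/49197 = -66068680/49197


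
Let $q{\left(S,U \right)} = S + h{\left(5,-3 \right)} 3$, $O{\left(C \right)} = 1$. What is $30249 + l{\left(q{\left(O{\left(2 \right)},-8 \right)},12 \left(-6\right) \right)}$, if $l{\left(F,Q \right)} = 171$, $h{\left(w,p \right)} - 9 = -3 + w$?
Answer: $30420$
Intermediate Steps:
$h{\left(w,p \right)} = 6 + w$ ($h{\left(w,p \right)} = 9 + \left(-3 + w\right) = 6 + w$)
$q{\left(S,U \right)} = 33 + S$ ($q{\left(S,U \right)} = S + \left(6 + 5\right) 3 = S + 11 \cdot 3 = S + 33 = 33 + S$)
$30249 + l{\left(q{\left(O{\left(2 \right)},-8 \right)},12 \left(-6\right) \right)} = 30249 + 171 = 30420$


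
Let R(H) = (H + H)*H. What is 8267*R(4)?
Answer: 264544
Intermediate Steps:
R(H) = 2*H² (R(H) = (2*H)*H = 2*H²)
8267*R(4) = 8267*(2*4²) = 8267*(2*16) = 8267*32 = 264544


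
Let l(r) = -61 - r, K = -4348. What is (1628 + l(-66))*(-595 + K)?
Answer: -8071919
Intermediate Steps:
(1628 + l(-66))*(-595 + K) = (1628 + (-61 - 1*(-66)))*(-595 - 4348) = (1628 + (-61 + 66))*(-4943) = (1628 + 5)*(-4943) = 1633*(-4943) = -8071919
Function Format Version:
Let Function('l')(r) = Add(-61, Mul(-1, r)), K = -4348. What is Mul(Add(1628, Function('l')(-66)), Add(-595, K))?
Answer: -8071919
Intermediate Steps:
Mul(Add(1628, Function('l')(-66)), Add(-595, K)) = Mul(Add(1628, Add(-61, Mul(-1, -66))), Add(-595, -4348)) = Mul(Add(1628, Add(-61, 66)), -4943) = Mul(Add(1628, 5), -4943) = Mul(1633, -4943) = -8071919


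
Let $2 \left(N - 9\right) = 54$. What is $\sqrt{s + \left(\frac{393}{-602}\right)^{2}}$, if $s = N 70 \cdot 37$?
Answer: $\frac{3 \sqrt{3754522601}}{602} \approx 305.35$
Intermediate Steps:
$N = 36$ ($N = 9 + \frac{1}{2} \cdot 54 = 9 + 27 = 36$)
$s = 93240$ ($s = 36 \cdot 70 \cdot 37 = 2520 \cdot 37 = 93240$)
$\sqrt{s + \left(\frac{393}{-602}\right)^{2}} = \sqrt{93240 + \left(\frac{393}{-602}\right)^{2}} = \sqrt{93240 + \left(393 \left(- \frac{1}{602}\right)\right)^{2}} = \sqrt{93240 + \left(- \frac{393}{602}\right)^{2}} = \sqrt{93240 + \frac{154449}{362404}} = \sqrt{\frac{33790703409}{362404}} = \frac{3 \sqrt{3754522601}}{602}$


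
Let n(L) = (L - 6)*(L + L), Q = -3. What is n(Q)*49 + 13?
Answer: 2659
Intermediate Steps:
n(L) = 2*L*(-6 + L) (n(L) = (-6 + L)*(2*L) = 2*L*(-6 + L))
n(Q)*49 + 13 = (2*(-3)*(-6 - 3))*49 + 13 = (2*(-3)*(-9))*49 + 13 = 54*49 + 13 = 2646 + 13 = 2659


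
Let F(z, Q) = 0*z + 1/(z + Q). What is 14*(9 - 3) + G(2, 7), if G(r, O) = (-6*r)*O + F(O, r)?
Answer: ⅑ ≈ 0.11111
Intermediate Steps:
F(z, Q) = 1/(Q + z) (F(z, Q) = 0 + 1/(Q + z) = 1/(Q + z))
G(r, O) = 1/(O + r) - 6*O*r (G(r, O) = (-6*r)*O + 1/(r + O) = -6*O*r + 1/(O + r) = 1/(O + r) - 6*O*r)
14*(9 - 3) + G(2, 7) = 14*(9 - 3) + (1 - 6*7*2*(7 + 2))/(7 + 2) = 14*6 + (1 - 6*7*2*9)/9 = 84 + (1 - 756)/9 = 84 + (⅑)*(-755) = 84 - 755/9 = ⅑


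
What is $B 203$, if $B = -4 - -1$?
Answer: $-609$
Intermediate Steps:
$B = -3$ ($B = -4 + 1 = -3$)
$B 203 = \left(-3\right) 203 = -609$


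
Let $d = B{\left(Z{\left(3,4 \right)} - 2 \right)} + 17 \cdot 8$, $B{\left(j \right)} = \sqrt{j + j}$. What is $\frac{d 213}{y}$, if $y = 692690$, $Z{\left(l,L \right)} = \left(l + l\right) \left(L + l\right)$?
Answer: $\frac{14484}{346345} + \frac{426 \sqrt{5}}{346345} \approx 0.04457$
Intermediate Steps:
$Z{\left(l,L \right)} = 2 l \left(L + l\right)$
$B{\left(j \right)} = \sqrt{2} \sqrt{j}$ ($B{\left(j \right)} = \sqrt{2 j} = \sqrt{2} \sqrt{j}$)
$d = 136 + 4 \sqrt{5}$ ($d = \sqrt{2} \sqrt{2 \cdot 3 \left(4 + 3\right) - 2} + 17 \cdot 8 = \sqrt{2} \sqrt{2 \cdot 3 \cdot 7 - 2} + 136 = \sqrt{2} \sqrt{42 - 2} + 136 = \sqrt{2} \sqrt{40} + 136 = \sqrt{2} \cdot 2 \sqrt{10} + 136 = 4 \sqrt{5} + 136 = 136 + 4 \sqrt{5} \approx 144.94$)
$\frac{d 213}{y} = \frac{\left(136 + 4 \sqrt{5}\right) 213}{692690} = \left(28968 + 852 \sqrt{5}\right) \frac{1}{692690} = \frac{14484}{346345} + \frac{426 \sqrt{5}}{346345}$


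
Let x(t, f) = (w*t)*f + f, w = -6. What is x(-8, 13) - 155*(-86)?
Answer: 13967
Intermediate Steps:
x(t, f) = f - 6*f*t (x(t, f) = (-6*t)*f + f = -6*f*t + f = f - 6*f*t)
x(-8, 13) - 155*(-86) = 13*(1 - 6*(-8)) - 155*(-86) = 13*(1 + 48) + 13330 = 13*49 + 13330 = 637 + 13330 = 13967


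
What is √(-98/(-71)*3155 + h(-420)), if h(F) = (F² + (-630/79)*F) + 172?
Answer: √5797490209422/5609 ≈ 429.27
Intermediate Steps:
h(F) = 172 + F² - 630*F/79 (h(F) = (F² + (-630*1/79)*F) + 172 = (F² - 630*F/79) + 172 = 172 + F² - 630*F/79)
√(-98/(-71)*3155 + h(-420)) = √(-98/(-71)*3155 + (172 + (-420)² - 630/79*(-420))) = √(-98*(-1/71)*3155 + (172 + 176400 + 264600/79)) = √((98/71)*3155 + 14213788/79) = √(309190/71 + 14213788/79) = √(1033604958/5609) = √5797490209422/5609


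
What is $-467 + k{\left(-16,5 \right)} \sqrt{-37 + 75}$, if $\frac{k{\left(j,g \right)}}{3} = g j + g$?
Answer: $-467 - 225 \sqrt{38} \approx -1854.0$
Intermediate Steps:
$k{\left(j,g \right)} = 3 g + 3 g j$ ($k{\left(j,g \right)} = 3 \left(g j + g\right) = 3 \left(g + g j\right) = 3 g + 3 g j$)
$-467 + k{\left(-16,5 \right)} \sqrt{-37 + 75} = -467 + 3 \cdot 5 \left(1 - 16\right) \sqrt{-37 + 75} = -467 + 3 \cdot 5 \left(-15\right) \sqrt{38} = -467 - 225 \sqrt{38}$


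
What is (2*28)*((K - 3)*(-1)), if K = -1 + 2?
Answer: 112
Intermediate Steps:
K = 1
(2*28)*((K - 3)*(-1)) = (2*28)*((1 - 3)*(-1)) = 56*(-2*(-1)) = 56*2 = 112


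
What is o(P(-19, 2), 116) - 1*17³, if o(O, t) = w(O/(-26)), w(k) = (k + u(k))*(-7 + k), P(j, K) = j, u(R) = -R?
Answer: -4913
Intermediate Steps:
w(k) = 0 (w(k) = (k - k)*(-7 + k) = 0*(-7 + k) = 0)
o(O, t) = 0
o(P(-19, 2), 116) - 1*17³ = 0 - 1*17³ = 0 - 1*4913 = 0 - 4913 = -4913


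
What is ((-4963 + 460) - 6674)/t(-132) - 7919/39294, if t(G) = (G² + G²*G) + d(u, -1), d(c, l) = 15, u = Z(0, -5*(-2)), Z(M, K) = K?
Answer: -5878719371/29896564842 ≈ -0.19664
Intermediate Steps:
u = 10 (u = -5*(-2) = 10)
t(G) = 15 + G² + G³ (t(G) = (G² + G²*G) + 15 = (G² + G³) + 15 = 15 + G² + G³)
((-4963 + 460) - 6674)/t(-132) - 7919/39294 = ((-4963 + 460) - 6674)/(15 + (-132)² + (-132)³) - 7919/39294 = (-4503 - 6674)/(15 + 17424 - 2299968) - 7919*1/39294 = -11177/(-2282529) - 7919/39294 = -11177*(-1/2282529) - 7919/39294 = 11177/2282529 - 7919/39294 = -5878719371/29896564842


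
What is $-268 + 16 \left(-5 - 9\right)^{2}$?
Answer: $2868$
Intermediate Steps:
$-268 + 16 \left(-5 - 9\right)^{2} = -268 + 16 \left(-14\right)^{2} = -268 + 16 \cdot 196 = -268 + 3136 = 2868$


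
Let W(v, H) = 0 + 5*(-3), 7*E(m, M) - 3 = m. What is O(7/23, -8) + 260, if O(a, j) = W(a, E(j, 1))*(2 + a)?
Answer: 5185/23 ≈ 225.43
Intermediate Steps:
E(m, M) = 3/7 + m/7
W(v, H) = -15 (W(v, H) = 0 - 15 = -15)
O(a, j) = -30 - 15*a (O(a, j) = -15*(2 + a) = -30 - 15*a)
O(7/23, -8) + 260 = (-30 - 105/23) + 260 = -795/23 + 260 = 5185/23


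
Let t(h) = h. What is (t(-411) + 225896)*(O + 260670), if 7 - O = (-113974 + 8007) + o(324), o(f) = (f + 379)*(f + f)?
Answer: -20045616500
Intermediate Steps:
o(f) = 2*f*(379 + f) (o(f) = (379 + f)*(2*f) = 2*f*(379 + f))
O = -349570 (O = 7 - ((-113974 + 8007) + 2*324*(379 + 324)) = 7 - (-105967 + 2*324*703) = 7 - (-105967 + 455544) = 7 - 1*349577 = 7 - 349577 = -349570)
(t(-411) + 225896)*(O + 260670) = (-411 + 225896)*(-349570 + 260670) = 225485*(-88900) = -20045616500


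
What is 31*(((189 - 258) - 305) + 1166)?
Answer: 24552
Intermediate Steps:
31*(((189 - 258) - 305) + 1166) = 31*((-69 - 305) + 1166) = 31*(-374 + 1166) = 31*792 = 24552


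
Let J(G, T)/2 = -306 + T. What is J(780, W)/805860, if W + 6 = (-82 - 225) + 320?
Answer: -299/402930 ≈ -0.00074206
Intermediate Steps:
W = 7 (W = -6 + ((-82 - 225) + 320) = -6 + (-307 + 320) = -6 + 13 = 7)
J(G, T) = -612 + 2*T (J(G, T) = 2*(-306 + T) = -612 + 2*T)
J(780, W)/805860 = (-612 + 2*7)/805860 = (-612 + 14)*(1/805860) = -598*1/805860 = -299/402930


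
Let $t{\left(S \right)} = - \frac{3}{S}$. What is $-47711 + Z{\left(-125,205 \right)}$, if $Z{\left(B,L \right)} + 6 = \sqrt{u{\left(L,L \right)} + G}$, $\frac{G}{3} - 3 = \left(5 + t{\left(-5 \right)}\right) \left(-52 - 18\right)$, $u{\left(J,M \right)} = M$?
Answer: $-47717 + i \sqrt{962} \approx -47717.0 + 31.016 i$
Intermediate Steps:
$G = -1167$ ($G = 9 + 3 \left(5 - \frac{3}{-5}\right) \left(-52 - 18\right) = 9 + 3 \left(5 - - \frac{3}{5}\right) \left(-70\right) = 9 + 3 \left(5 + \frac{3}{5}\right) \left(-70\right) = 9 + 3 \cdot \frac{28}{5} \left(-70\right) = 9 + 3 \left(-392\right) = 9 - 1176 = -1167$)
$Z{\left(B,L \right)} = -6 + \sqrt{-1167 + L}$ ($Z{\left(B,L \right)} = -6 + \sqrt{L - 1167} = -6 + \sqrt{-1167 + L}$)
$-47711 + Z{\left(-125,205 \right)} = -47711 - \left(6 - \sqrt{-1167 + 205}\right) = -47711 - \left(6 - \sqrt{-962}\right) = -47711 - \left(6 - i \sqrt{962}\right) = -47717 + i \sqrt{962}$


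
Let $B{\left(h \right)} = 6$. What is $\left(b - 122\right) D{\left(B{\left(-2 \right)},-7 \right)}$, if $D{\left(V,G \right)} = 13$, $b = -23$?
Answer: $-1885$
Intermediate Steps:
$\left(b - 122\right) D{\left(B{\left(-2 \right)},-7 \right)} = \left(-23 - 122\right) 13 = \left(-145\right) 13 = -1885$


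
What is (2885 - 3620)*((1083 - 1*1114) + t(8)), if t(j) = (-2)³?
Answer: 28665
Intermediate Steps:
t(j) = -8
(2885 - 3620)*((1083 - 1*1114) + t(8)) = (2885 - 3620)*((1083 - 1*1114) - 8) = -735*((1083 - 1114) - 8) = -735*(-31 - 8) = -735*(-39) = 28665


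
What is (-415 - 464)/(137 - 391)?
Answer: 879/254 ≈ 3.4606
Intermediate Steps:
(-415 - 464)/(137 - 391) = -879/(-254) = -879*(-1/254) = 879/254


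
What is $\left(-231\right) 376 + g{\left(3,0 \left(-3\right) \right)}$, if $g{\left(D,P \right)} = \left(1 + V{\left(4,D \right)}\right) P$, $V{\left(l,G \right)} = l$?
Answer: $-86856$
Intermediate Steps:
$g{\left(D,P \right)} = 5 P$ ($g{\left(D,P \right)} = \left(1 + 4\right) P = 5 P$)
$\left(-231\right) 376 + g{\left(3,0 \left(-3\right) \right)} = \left(-231\right) 376 + 5 \cdot 0 \left(-3\right) = -86856 + 5 \cdot 0 = -86856 + 0 = -86856$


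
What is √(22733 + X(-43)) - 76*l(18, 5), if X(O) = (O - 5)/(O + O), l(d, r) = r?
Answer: -380 + √42034349/43 ≈ -229.22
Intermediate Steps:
X(O) = (-5 + O)/(2*O) (X(O) = (-5 + O)/((2*O)) = (-5 + O)*(1/(2*O)) = (-5 + O)/(2*O))
√(22733 + X(-43)) - 76*l(18, 5) = √(22733 + (½)*(-5 - 43)/(-43)) - 76*5 = √(22733 + (½)*(-1/43)*(-48)) - 1*380 = √(22733 + 24/43) - 380 = √(977543/43) - 380 = √42034349/43 - 380 = -380 + √42034349/43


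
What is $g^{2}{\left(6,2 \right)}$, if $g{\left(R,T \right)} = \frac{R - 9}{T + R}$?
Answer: $\frac{9}{64} \approx 0.14063$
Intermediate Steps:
$g{\left(R,T \right)} = \frac{-9 + R}{R + T}$
$g^{2}{\left(6,2 \right)} = \left(\frac{-9 + 6}{6 + 2}\right)^{2} = \left(\frac{1}{8} \left(-3\right)\right)^{2} = \left(- \frac{3}{8}\right)^{2} = \frac{9}{64}$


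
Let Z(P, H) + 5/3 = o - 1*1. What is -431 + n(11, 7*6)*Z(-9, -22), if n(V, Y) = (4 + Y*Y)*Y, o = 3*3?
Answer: 469857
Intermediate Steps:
o = 9
Z(P, H) = 19/3 (Z(P, H) = -5/3 + (9 - 1*1) = -5/3 + (9 - 1) = -5/3 + 8 = 19/3)
n(V, Y) = Y*(4 + Y**2) (n(V, Y) = (4 + Y**2)*Y = Y*(4 + Y**2))
-431 + n(11, 7*6)*Z(-9, -22) = -431 + ((7*6)*(4 + (7*6)**2))*(19/3) = -431 + (42*(4 + 42**2))*(19/3) = -431 + (42*(4 + 1764))*(19/3) = -431 + (42*1768)*(19/3) = -431 + 74256*(19/3) = -431 + 470288 = 469857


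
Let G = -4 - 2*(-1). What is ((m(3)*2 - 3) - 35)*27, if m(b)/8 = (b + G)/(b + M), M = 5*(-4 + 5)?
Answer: -972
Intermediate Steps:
G = -2 (G = -4 + 2 = -2)
M = 5 (M = 5*1 = 5)
m(b) = 8*(-2 + b)/(5 + b) (m(b) = 8*((b - 2)/(b + 5)) = 8*((-2 + b)/(5 + b)) = 8*(-2 + b)/(5 + b))
((m(3)*2 - 3) - 35)*27 = (((8*(-2 + 3)/(5 + 3))*2 - 3) - 35)*27 = (((8*1/8)*2 - 3) - 35)*27 = (((8*(⅛)*1)*2 - 3) - 35)*27 = ((1*2 - 3) - 35)*27 = ((2 - 3) - 35)*27 = (-1 - 35)*27 = -36*27 = -972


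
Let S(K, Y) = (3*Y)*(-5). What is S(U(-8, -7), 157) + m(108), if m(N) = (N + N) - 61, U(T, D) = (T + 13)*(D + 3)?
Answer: -2200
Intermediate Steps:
U(T, D) = (3 + D)*(13 + T) (U(T, D) = (13 + T)*(3 + D) = (3 + D)*(13 + T))
m(N) = -61 + 2*N (m(N) = 2*N - 61 = -61 + 2*N)
S(K, Y) = -15*Y
S(U(-8, -7), 157) + m(108) = -15*157 + (-61 + 2*108) = -2355 + (-61 + 216) = -2355 + 155 = -2200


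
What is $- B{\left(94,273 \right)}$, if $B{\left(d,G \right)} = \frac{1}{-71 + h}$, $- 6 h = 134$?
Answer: $\frac{3}{280} \approx 0.010714$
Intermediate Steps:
$h = - \frac{67}{3}$ ($h = \left(- \frac{1}{6}\right) 134 = - \frac{67}{3} \approx -22.333$)
$B{\left(d,G \right)} = - \frac{3}{280}$ ($B{\left(d,G \right)} = \frac{1}{-71 - \frac{67}{3}} = \frac{1}{- \frac{280}{3}} = - \frac{3}{280}$)
$- B{\left(94,273 \right)} = \left(-1\right) \left(- \frac{3}{280}\right) = \frac{3}{280}$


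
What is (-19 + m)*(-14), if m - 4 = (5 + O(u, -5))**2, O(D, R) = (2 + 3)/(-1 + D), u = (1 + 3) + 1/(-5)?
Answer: -6085/14 ≈ -434.64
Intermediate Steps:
u = 19/5 (u = 4 - 1/5 = 19/5 ≈ 3.8000)
O(D, R) = 5/(-1 + D)
m = 9809/196 (m = 4 + (5 + 5/(-1 + 19/5))**2 = 4 + (5 + 5/(14/5))**2 = 4 + (5 + 5*(5/14))**2 = 4 + (5 + 25/14)**2 = 4 + (95/14)**2 = 4 + 9025/196 = 9809/196 ≈ 50.046)
(-19 + m)*(-14) = (-19 + 9809/196)*(-14) = (6085/196)*(-14) = -6085/14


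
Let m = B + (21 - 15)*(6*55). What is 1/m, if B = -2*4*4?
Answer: 1/1948 ≈ 0.00051335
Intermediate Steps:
B = -32 (B = -8*4 = -32)
m = 1948 (m = -32 + (21 - 15)*(6*55) = -32 + 6*330 = -32 + 1980 = 1948)
1/m = 1/1948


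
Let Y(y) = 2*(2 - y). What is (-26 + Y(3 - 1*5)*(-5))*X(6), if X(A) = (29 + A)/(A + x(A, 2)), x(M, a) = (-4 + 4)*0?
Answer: -385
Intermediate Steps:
Y(y) = 4 - 2*y
x(M, a) = 0 (x(M, a) = 0*0 = 0)
X(A) = (29 + A)/A (X(A) = (29 + A)/(A + 0) = (29 + A)/A)
(-26 + Y(3 - 1*5)*(-5))*X(6) = (-26 + (4 - 2*(3 - 1*5))*(-5))*((29 + 6)/6) = (-26 + (4 - 2*(3 - 5))*(-5))*((⅙)*35) = (-26 + (4 - 2*(-2))*(-5))*(35/6) = (-26 + (4 + 4)*(-5))*(35/6) = (-26 + 8*(-5))*(35/6) = (-26 - 40)*(35/6) = -66*35/6 = -385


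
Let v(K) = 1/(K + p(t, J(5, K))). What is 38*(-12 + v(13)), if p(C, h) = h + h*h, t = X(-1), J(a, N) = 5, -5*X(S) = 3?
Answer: -19570/43 ≈ -455.12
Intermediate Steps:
X(S) = -3/5 (X(S) = -1/5*3 = -3/5)
t = -3/5 ≈ -0.60000
p(C, h) = h + h**2
v(K) = 1/(30 + K) (v(K) = 1/(K + 5*(1 + 5)) = 1/(K + 5*6) = 1/(K + 30) = 1/(30 + K))
38*(-12 + v(13)) = 38*(-12 + 1/(30 + 13)) = 38*(-12 + 1/43) = 38*(-515/43) = -19570/43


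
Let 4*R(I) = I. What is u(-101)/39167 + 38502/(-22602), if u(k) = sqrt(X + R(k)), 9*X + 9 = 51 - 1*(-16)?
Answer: -6417/3767 + I*sqrt(677)/235002 ≈ -1.7035 + 0.00011072*I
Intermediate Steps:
R(I) = I/4
X = 58/9 (X = -1 + (51 - 1*(-16))/9 = -1 + (51 + 16)/9 = -1 + (1/9)*67 = -1 + 67/9 = 58/9 ≈ 6.4444)
u(k) = sqrt(58/9 + k/4)
u(-101)/39167 + 38502/(-22602) = (sqrt(232 + 9*(-101))/6)/39167 + 38502/(-22602) = (sqrt(232 - 909)/6)*(1/39167) + 38502*(-1/22602) = (sqrt(-677)/6)*(1/39167) - 6417/3767 = ((I*sqrt(677))/6)*(1/39167) - 6417/3767 = (I*sqrt(677)/6)*(1/39167) - 6417/3767 = I*sqrt(677)/235002 - 6417/3767 = -6417/3767 + I*sqrt(677)/235002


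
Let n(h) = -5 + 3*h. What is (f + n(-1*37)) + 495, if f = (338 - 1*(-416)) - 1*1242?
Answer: -109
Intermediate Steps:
f = -488 (f = (338 + 416) - 1242 = 754 - 1242 = -488)
(f + n(-1*37)) + 495 = (-488 + (-5 + 3*(-1*37))) + 495 = (-488 + (-5 + 3*(-37))) + 495 = (-488 + (-5 - 111)) + 495 = (-488 - 116) + 495 = -604 + 495 = -109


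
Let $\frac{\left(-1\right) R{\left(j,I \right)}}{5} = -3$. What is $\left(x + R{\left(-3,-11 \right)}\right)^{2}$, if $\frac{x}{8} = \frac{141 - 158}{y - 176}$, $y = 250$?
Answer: $\frac{237169}{1369} \approx 173.24$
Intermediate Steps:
$R{\left(j,I \right)} = 15$ ($R{\left(j,I \right)} = \left(-5\right) \left(-3\right) = 15$)
$x = - \frac{68}{37}$ ($x = 8 \frac{141 - 158}{250 - 176} = 8 \left(- \frac{17}{74}\right) = - \frac{68}{37} \approx -1.8378$)
$\left(x + R{\left(-3,-11 \right)}\right)^{2} = \left(- \frac{68}{37} + 15\right)^{2} = \left(\frac{487}{37}\right)^{2} = \frac{237169}{1369}$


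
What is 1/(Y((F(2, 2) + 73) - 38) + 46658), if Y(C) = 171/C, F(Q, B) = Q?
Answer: 37/1726517 ≈ 2.1430e-5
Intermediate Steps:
1/(Y((F(2, 2) + 73) - 38) + 46658) = 1/(171/((2 + 73) - 38) + 46658) = 1/(171/(75 - 38) + 46658) = 1/(171/37 + 46658) = 1/(1726517/37) = 37/1726517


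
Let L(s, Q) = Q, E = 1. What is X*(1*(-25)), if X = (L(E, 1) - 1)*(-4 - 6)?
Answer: 0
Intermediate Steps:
X = 0 (X = (1 - 1)*(-4 - 6) = 0*(-10) = 0)
X*(1*(-25)) = 0*(1*(-25)) = 0*(-25) = 0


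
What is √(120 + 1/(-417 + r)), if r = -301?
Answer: √61862162/718 ≈ 10.954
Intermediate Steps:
√(120 + 1/(-417 + r)) = √(120 + 1/(-417 - 301)) = √(120 + 1/(-718)) = √(120 - 1/718) = √(86159/718) = √61862162/718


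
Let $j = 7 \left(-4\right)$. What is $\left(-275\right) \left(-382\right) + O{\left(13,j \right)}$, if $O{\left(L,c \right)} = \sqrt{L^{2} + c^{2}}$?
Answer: $105050 + \sqrt{953} \approx 1.0508 \cdot 10^{5}$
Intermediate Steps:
$j = -28$
$\left(-275\right) \left(-382\right) + O{\left(13,j \right)} = \left(-275\right) \left(-382\right) + \sqrt{13^{2} + \left(-28\right)^{2}} = 105050 + \sqrt{169 + 784} = 105050 + \sqrt{953}$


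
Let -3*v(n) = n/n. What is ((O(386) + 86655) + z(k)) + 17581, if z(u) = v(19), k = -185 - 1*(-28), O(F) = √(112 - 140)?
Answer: 312707/3 + 2*I*√7 ≈ 1.0424e+5 + 5.2915*I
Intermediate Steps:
O(F) = 2*I*√7 (O(F) = √(-28) = 2*I*√7)
v(n) = -⅓ (v(n) = -n/(3*n) = -⅓*1 = -⅓)
k = -157 (k = -185 + 28 = -157)
z(u) = -⅓
((O(386) + 86655) + z(k)) + 17581 = ((2*I*√7 + 86655) - ⅓) + 17581 = ((86655 + 2*I*√7) - ⅓) + 17581 = (259964/3 + 2*I*√7) + 17581 = 312707/3 + 2*I*√7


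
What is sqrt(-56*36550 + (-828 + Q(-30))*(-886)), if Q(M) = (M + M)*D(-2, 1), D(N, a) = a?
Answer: 16*I*sqrt(4922) ≈ 1122.5*I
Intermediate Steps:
Q(M) = 2*M (Q(M) = (M + M)*1 = (2*M)*1 = 2*M)
sqrt(-56*36550 + (-828 + Q(-30))*(-886)) = sqrt(-56*36550 + (-828 + 2*(-30))*(-886)) = sqrt(-2046800 + (-828 - 60)*(-886)) = sqrt(-2046800 - 888*(-886)) = sqrt(-2046800 + 786768) = sqrt(-1260032) = 16*I*sqrt(4922)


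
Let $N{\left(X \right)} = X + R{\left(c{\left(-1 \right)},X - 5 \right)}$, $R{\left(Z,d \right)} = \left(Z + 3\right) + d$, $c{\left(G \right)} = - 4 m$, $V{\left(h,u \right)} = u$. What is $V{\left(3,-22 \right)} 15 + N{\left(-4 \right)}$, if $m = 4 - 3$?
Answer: $-344$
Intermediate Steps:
$m = 1$ ($m = 4 - 3 = 1$)
$c{\left(G \right)} = -4$ ($c{\left(G \right)} = \left(-4\right) 1 = -4$)
$R{\left(Z,d \right)} = 3 + Z + d$ ($R{\left(Z,d \right)} = \left(3 + Z\right) + d = 3 + Z + d$)
$N{\left(X \right)} = -6 + 2 X$ ($N{\left(X \right)} = X + \left(3 - 4 + \left(X - 5\right)\right) = X + \left(3 - 4 + \left(-5 + X\right)\right) = X + \left(-6 + X\right) = -6 + 2 X$)
$V{\left(3,-22 \right)} 15 + N{\left(-4 \right)} = \left(-22\right) 15 + \left(-6 + 2 \left(-4\right)\right) = -330 - 14 = -344$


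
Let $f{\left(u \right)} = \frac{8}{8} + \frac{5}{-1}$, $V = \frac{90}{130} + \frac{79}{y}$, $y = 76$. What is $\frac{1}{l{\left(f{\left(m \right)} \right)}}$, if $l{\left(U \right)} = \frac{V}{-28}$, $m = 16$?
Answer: $- \frac{27664}{1711} \approx -16.168$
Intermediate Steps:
$V = \frac{1711}{988}$ ($V = \frac{90}{130} + \frac{79}{76} = 90 \cdot \frac{1}{130} + 79 \cdot \frac{1}{76} = \frac{9}{13} + \frac{79}{76} = \frac{1711}{988} \approx 1.7318$)
$f{\left(u \right)} = -4$ ($f{\left(u \right)} = 8 \cdot \frac{1}{8} + 5 \left(-1\right) = 1 - 5 = -4$)
$l{\left(U \right)} = - \frac{1711}{27664}$ ($l{\left(U \right)} = \frac{1711}{988 \left(-28\right)} = \frac{1711}{988} \left(- \frac{1}{28}\right) = - \frac{1711}{27664}$)
$\frac{1}{l{\left(f{\left(m \right)} \right)}} = \frac{1}{- \frac{1711}{27664}} = - \frac{27664}{1711}$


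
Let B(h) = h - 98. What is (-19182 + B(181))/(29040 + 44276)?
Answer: -19099/73316 ≈ -0.26050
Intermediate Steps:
B(h) = -98 + h
(-19182 + B(181))/(29040 + 44276) = (-19182 + (-98 + 181))/(29040 + 44276) = (-19182 + 83)/73316 = -19099*1/73316 = -19099/73316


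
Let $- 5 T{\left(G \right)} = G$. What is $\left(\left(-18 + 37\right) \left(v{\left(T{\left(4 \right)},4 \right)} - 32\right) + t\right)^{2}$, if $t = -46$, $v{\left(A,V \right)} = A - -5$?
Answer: $\frac{8242641}{25} \approx 3.2971 \cdot 10^{5}$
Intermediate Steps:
$T{\left(G \right)} = - \frac{G}{5}$
$v{\left(A,V \right)} = 5 + A$ ($v{\left(A,V \right)} = A + 5 = 5 + A$)
$\left(\left(-18 + 37\right) \left(v{\left(T{\left(4 \right)},4 \right)} - 32\right) + t\right)^{2} = \left(\left(-18 + 37\right) \left(\left(5 - \frac{4}{5}\right) - 32\right) - 46\right)^{2} = \left(19 \left(\left(5 - \frac{4}{5}\right) - 32\right) - 46\right)^{2} = \left(19 \left(\frac{21}{5} - 32\right) - 46\right)^{2} = \left(19 \left(- \frac{139}{5}\right) - 46\right)^{2} = \left(- \frac{2641}{5} - 46\right)^{2} = \left(- \frac{2871}{5}\right)^{2} = \frac{8242641}{25}$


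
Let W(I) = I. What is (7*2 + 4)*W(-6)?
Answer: -108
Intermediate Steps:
(7*2 + 4)*W(-6) = (7*2 + 4)*(-6) = (14 + 4)*(-6) = 18*(-6) = -108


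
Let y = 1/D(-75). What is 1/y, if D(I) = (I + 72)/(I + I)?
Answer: 1/50 ≈ 0.020000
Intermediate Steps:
D(I) = (72 + I)/(2*I) (D(I) = (72 + I)/((2*I)) = (72 + I)*(1/(2*I)) = (72 + I)/(2*I))
y = 50 (y = 1/((1/2)*(72 - 75)/(-75)) = 1/((1/2)*(-1/75)*(-3)) = 1/(1/50) = 50)
1/y = 1/50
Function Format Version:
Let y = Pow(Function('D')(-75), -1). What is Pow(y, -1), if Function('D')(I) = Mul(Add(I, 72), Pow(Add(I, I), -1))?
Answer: Rational(1, 50) ≈ 0.020000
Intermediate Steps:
Function('D')(I) = Mul(Rational(1, 2), Pow(I, -1), Add(72, I)) (Function('D')(I) = Mul(Add(72, I), Pow(Mul(2, I), -1)) = Mul(Add(72, I), Mul(Rational(1, 2), Pow(I, -1))) = Mul(Rational(1, 2), Pow(I, -1), Add(72, I)))
y = 50 (y = Pow(Mul(Rational(1, 2), Pow(-75, -1), Add(72, -75)), -1) = Pow(Mul(Rational(1, 2), Rational(-1, 75), -3), -1) = Pow(Rational(1, 50), -1) = 50)
Pow(y, -1) = Pow(50, -1) = Rational(1, 50)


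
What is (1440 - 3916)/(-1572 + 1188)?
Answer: 619/96 ≈ 6.4479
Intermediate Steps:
(1440 - 3916)/(-1572 + 1188) = -2476/(-384) = -2476*(-1/384) = 619/96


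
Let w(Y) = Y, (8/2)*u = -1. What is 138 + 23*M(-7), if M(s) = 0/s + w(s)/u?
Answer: 782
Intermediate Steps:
u = -1/4 (u = (1/4)*(-1) = -1/4 ≈ -0.25000)
M(s) = -4*s (M(s) = 0/s + s/(-1/4) = 0 + s*(-4) = 0 - 4*s = -4*s)
138 + 23*M(-7) = 138 + 23*(-4*(-7)) = 138 + 23*28 = 138 + 644 = 782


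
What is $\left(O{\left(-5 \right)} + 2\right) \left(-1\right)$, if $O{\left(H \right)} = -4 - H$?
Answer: $-3$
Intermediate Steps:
$\left(O{\left(-5 \right)} + 2\right) \left(-1\right) = \left(\left(-4 - -5\right) + 2\right) \left(-1\right) = \left(\left(-4 + 5\right) + 2\right) \left(-1\right) = \left(1 + 2\right) \left(-1\right) = 3 \left(-1\right) = -3$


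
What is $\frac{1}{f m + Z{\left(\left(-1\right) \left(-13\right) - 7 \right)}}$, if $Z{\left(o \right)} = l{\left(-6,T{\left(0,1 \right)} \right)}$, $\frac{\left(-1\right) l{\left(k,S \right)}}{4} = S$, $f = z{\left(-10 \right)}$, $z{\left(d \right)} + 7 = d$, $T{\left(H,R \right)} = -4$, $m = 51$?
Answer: $- \frac{1}{851} \approx -0.0011751$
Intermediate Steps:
$z{\left(d \right)} = -7 + d$
$f = -17$ ($f = -7 - 10 = -17$)
$l{\left(k,S \right)} = - 4 S$
$Z{\left(o \right)} = 16$ ($Z{\left(o \right)} = \left(-4\right) \left(-4\right) = 16$)
$\frac{1}{f m + Z{\left(\left(-1\right) \left(-13\right) - 7 \right)}} = \frac{1}{\left(-17\right) 51 + 16} = \frac{1}{-867 + 16} = \frac{1}{-851} = - \frac{1}{851}$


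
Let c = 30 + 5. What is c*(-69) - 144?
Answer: -2559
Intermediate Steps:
c = 35
c*(-69) - 144 = 35*(-69) - 144 = -2415 - 144 = -2559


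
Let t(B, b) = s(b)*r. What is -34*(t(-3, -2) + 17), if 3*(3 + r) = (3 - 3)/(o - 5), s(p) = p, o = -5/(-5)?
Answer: -782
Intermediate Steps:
o = 1 (o = -5*(-1/5) = 1)
r = -3 (r = -3 + ((3 - 3)/(1 - 5))/3 = -3 + (0/(-4))/3 = -3 + (0*(-1/4))/3 = -3 + (1/3)*0 = -3 + 0 = -3)
t(B, b) = -3*b (t(B, b) = b*(-3) = -3*b)
-34*(t(-3, -2) + 17) = -34*(-3*(-2) + 17) = -34*(6 + 17) = -34*23 = -782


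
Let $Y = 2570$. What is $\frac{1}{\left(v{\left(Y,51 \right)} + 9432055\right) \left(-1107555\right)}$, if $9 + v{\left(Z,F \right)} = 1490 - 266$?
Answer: $- \frac{1}{10447865354850} \approx -9.5713 \cdot 10^{-14}$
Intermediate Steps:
$v{\left(Z,F \right)} = 1215$ ($v{\left(Z,F \right)} = -9 + \left(1490 - 266\right) = -9 + 1224 = 1215$)
$\frac{1}{\left(v{\left(Y,51 \right)} + 9432055\right) \left(-1107555\right)} = \frac{1}{\left(1215 + 9432055\right) \left(-1107555\right)} = \frac{1}{9433270} \left(- \frac{1}{1107555}\right) = - \frac{1}{10447865354850}$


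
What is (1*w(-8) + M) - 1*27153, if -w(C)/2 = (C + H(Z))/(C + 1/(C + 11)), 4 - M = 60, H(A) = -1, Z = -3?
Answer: -625861/23 ≈ -27211.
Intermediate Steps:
M = -56 (M = 4 - 1*60 = 4 - 60 = -56)
w(C) = -2*(-1 + C)/(C + 1/(11 + C)) (w(C) = -2*(C - 1)/(C + 1/(C + 11)) = -2*(-1 + C)/(C + 1/(11 + C)))
(1*w(-8) + M) - 1*27153 = (1*(2*(11 - 1*(-8)**2 - 10*(-8))/(1 + (-8)**2 + 11*(-8))) - 56) - 1*27153 = (1*(2*(11 - 1*64 + 80)/(1 + 64 - 88)) - 56) - 27153 = (1*(2*(11 - 64 + 80)/(-23)) - 56) - 27153 = (1*(2*(-1/23)*27) - 56) - 27153 = (1*(-54/23) - 56) - 27153 = (-54/23 - 56) - 27153 = -1342/23 - 27153 = -625861/23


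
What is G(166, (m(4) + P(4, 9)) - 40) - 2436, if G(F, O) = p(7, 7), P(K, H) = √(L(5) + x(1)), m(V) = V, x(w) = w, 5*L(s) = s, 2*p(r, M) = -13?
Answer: -4885/2 ≈ -2442.5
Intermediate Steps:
p(r, M) = -13/2 (p(r, M) = (½)*(-13) = -13/2)
L(s) = s/5
P(K, H) = √2 (P(K, H) = √((⅕)*5 + 1) = √(1 + 1) = √2)
G(F, O) = -13/2
G(166, (m(4) + P(4, 9)) - 40) - 2436 = -13/2 - 2436 = -4885/2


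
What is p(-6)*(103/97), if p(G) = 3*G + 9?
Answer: -927/97 ≈ -9.5567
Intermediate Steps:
p(G) = 9 + 3*G
p(-6)*(103/97) = (9 + 3*(-6))*(103/97) = (9 - 18)*(103*(1/97)) = -9*103/97 = -927/97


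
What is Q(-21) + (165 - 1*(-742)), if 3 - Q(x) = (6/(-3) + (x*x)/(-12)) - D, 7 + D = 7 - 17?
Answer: 3727/4 ≈ 931.75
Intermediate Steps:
D = -17 (D = -7 + (7 - 17) = -7 - 10 = -17)
Q(x) = -12 + x²/12 (Q(x) = 3 - ((6/(-3) + (x*x)/(-12)) - 1*(-17)) = 3 - ((6*(-⅓) + x²*(-1/12)) + 17) = 3 - ((-2 - x²/12) + 17) = 3 - (15 - x²/12) = 3 + (-15 + x²/12) = -12 + x²/12)
Q(-21) + (165 - 1*(-742)) = (-12 + (1/12)*(-21)²) + (165 - 1*(-742)) = (-12 + (1/12)*441) + (165 + 742) = (-12 + 147/4) + 907 = 99/4 + 907 = 3727/4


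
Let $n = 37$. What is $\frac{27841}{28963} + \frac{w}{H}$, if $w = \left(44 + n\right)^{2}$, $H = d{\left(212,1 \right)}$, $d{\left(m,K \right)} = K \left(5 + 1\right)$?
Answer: $\frac{5763433}{5266} \approx 1094.5$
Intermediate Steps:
$d{\left(m,K \right)} = 6 K$ ($d{\left(m,K \right)} = K 6 = 6 K$)
$H = 6$ ($H = 6 \cdot 1 = 6$)
$w = 6561$ ($w = \left(44 + 37\right)^{2} = 81^{2} = 6561$)
$\frac{27841}{28963} + \frac{w}{H} = \frac{27841}{28963} + \frac{6561}{6} = 27841 \cdot \frac{1}{28963} + 6561 \cdot \frac{1}{6} = \frac{2531}{2633} + \frac{2187}{2} = \frac{5763433}{5266}$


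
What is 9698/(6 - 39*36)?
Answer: -4849/699 ≈ -6.9370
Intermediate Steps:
9698/(6 - 39*36) = 9698/(6 - 1404) = 9698/(-1398) = 9698*(-1/1398) = -4849/699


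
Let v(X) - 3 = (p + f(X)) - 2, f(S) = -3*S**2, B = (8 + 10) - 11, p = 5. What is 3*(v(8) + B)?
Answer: -537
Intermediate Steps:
B = 7 (B = 18 - 11 = 7)
v(X) = 6 - 3*X**2 (v(X) = 3 + ((5 - 3*X**2) - 2) = 3 + (3 - 3*X**2) = 6 - 3*X**2)
3*(v(8) + B) = 3*((6 - 3*8**2) + 7) = 3*((6 - 3*64) + 7) = 3*((6 - 192) + 7) = 3*(-186 + 7) = 3*(-179) = -537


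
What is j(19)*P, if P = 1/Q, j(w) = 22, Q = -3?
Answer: -22/3 ≈ -7.3333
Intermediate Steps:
P = -⅓ (P = 1/(-3) = -⅓ ≈ -0.33333)
j(19)*P = 22*(-⅓) = -22/3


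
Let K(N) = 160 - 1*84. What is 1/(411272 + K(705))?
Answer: 1/411348 ≈ 2.4310e-6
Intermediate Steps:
K(N) = 76 (K(N) = 160 - 84 = 76)
1/(411272 + K(705)) = 1/(411272 + 76) = 1/411348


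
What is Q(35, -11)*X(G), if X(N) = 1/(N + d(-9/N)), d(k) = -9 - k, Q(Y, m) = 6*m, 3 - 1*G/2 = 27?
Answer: 352/305 ≈ 1.1541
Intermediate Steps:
G = -48 (G = 6 - 2*27 = 6 - 54 = -48)
X(N) = 1/(-9 + N + 9/N) (X(N) = 1/(N + (-9 - (-9)/N)) = 1/(N + (-9 + 9/N)) = 1/(-9 + N + 9/N))
Q(35, -11)*X(G) = (6*(-11))*(-48/(9 - 48*(-9 - 48))) = -(-3168)/(9 - 48*(-57)) = -(-3168)/(9 + 2736) = -(-3168)/2745 = -66*(-16/915) = 352/305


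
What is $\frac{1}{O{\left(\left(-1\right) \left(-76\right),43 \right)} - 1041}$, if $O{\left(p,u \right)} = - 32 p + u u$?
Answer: $- \frac{1}{1624} \approx -0.00061576$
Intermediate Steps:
$O{\left(p,u \right)} = u^{2} - 32 p$ ($O{\left(p,u \right)} = - 32 p + u^{2} = u^{2} - 32 p$)
$\frac{1}{O{\left(\left(-1\right) \left(-76\right),43 \right)} - 1041} = \frac{1}{\left(43^{2} - 32 \left(\left(-1\right) \left(-76\right)\right)\right) - 1041} = \frac{1}{\left(1849 - 2432\right) - 1041} = \frac{1}{-583 - 1041} = \frac{1}{-1624} = - \frac{1}{1624}$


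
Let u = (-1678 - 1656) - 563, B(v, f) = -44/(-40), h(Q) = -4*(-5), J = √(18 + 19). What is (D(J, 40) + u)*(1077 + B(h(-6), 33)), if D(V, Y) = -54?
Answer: -42595731/10 ≈ -4.2596e+6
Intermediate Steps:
J = √37 ≈ 6.0828
h(Q) = 20
B(v, f) = 11/10 (B(v, f) = -44*(-1/40) = 11/10)
u = -3897 (u = -3334 - 563 = -3897)
(D(J, 40) + u)*(1077 + B(h(-6), 33)) = (-54 - 3897)*(1077 + 11/10) = -3951*10781/10 = -42595731/10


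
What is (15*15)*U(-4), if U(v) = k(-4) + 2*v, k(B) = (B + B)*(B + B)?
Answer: 12600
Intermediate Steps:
k(B) = 4*B² (k(B) = (2*B)*(2*B) = 4*B²)
U(v) = 64 + 2*v (U(v) = 4*(-4)² + 2*v = 4*16 + 2*v = 64 + 2*v)
(15*15)*U(-4) = (15*15)*(64 + 2*(-4)) = 225*(64 - 8) = 225*56 = 12600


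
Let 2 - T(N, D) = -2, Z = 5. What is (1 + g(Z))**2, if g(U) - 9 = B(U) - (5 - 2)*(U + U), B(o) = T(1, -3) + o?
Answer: 121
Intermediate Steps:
T(N, D) = 4 (T(N, D) = 2 - 1*(-2) = 2 + 2 = 4)
B(o) = 4 + o
g(U) = 13 - 5*U (g(U) = 9 + ((4 + U) - (5 - 2)*(U + U)) = 9 + ((4 + U) - 3*2*U) = 9 + ((4 + U) - 6*U) = 9 + (4 - 5*U) = 13 - 5*U)
(1 + g(Z))**2 = (1 + (13 - 5*5))**2 = (1 + (13 - 25))**2 = (1 - 12)**2 = (-11)**2 = 121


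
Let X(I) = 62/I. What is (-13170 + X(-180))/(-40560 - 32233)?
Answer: 169333/935910 ≈ 0.18093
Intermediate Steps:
(-13170 + X(-180))/(-40560 - 32233) = (-13170 + 62/(-180))/(-40560 - 32233) = (-13170 + 62*(-1/180))/(-72793) = (-13170 - 31/90)*(-1/72793) = -1185331/90*(-1/72793) = 169333/935910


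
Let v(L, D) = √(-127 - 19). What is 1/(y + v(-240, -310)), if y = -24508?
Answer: -12254/300321105 - I*√146/600642210 ≈ -4.0803e-5 - 2.0117e-8*I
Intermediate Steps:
v(L, D) = I*√146 (v(L, D) = √(-146) = I*√146)
1/(y + v(-240, -310)) = 1/(-24508 + I*√146)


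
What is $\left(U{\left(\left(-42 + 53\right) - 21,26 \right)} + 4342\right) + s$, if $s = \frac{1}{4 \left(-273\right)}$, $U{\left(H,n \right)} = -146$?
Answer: $\frac{4582031}{1092} \approx 4196.0$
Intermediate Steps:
$s = - \frac{1}{1092}$ ($s = \frac{1}{-1092} = - \frac{1}{1092} \approx -0.00091575$)
$\left(U{\left(\left(-42 + 53\right) - 21,26 \right)} + 4342\right) + s = \left(-146 + 4342\right) - \frac{1}{1092} = 4196 - \frac{1}{1092} = \frac{4582031}{1092}$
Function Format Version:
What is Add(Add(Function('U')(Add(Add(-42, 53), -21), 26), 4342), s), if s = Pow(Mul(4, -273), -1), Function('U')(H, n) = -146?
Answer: Rational(4582031, 1092) ≈ 4196.0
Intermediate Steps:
s = Rational(-1, 1092) (s = Pow(-1092, -1) = Rational(-1, 1092) ≈ -0.00091575)
Add(Add(Function('U')(Add(Add(-42, 53), -21), 26), 4342), s) = Add(Add(-146, 4342), Rational(-1, 1092)) = Add(4196, Rational(-1, 1092)) = Rational(4582031, 1092)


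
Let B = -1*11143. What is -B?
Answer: 11143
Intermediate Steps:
B = -11143
-B = -1*(-11143) = 11143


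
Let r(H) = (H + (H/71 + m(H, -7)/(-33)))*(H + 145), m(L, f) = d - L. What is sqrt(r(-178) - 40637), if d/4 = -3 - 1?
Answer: I*sqrt(174006587)/71 ≈ 185.79*I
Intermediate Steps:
d = -16 (d = 4*(-3 - 1) = 4*(-4) = -16)
m(L, f) = -16 - L
r(H) = (145 + H)*(16/33 + 2447*H/2343) (r(H) = (H + (H/71 + (-16 - H)/(-33)))*(H + 145) = (H + (H*(1/71) + (-16 - H)*(-1/33)))*(145 + H) = (H + (H/71 + (16/33 + H/33)))*(145 + H) = (H + (16/33 + 104*H/2343))*(145 + H) = (16/33 + 2447*H/2343)*(145 + H) = (145 + H)*(16/33 + 2447*H/2343))
sqrt(r(-178) - 40637) = sqrt((2320/33 + (2447/2343)*(-178)**2 + (355951/2343)*(-178)) - 40637) = sqrt((2320/33 + (2447/2343)*31684 - 63359278/2343) - 40637) = sqrt((2320/33 + 77530748/2343 - 63359278/2343) - 40637) = sqrt(434430/71 - 40637) = sqrt(-2450797/71) = I*sqrt(174006587)/71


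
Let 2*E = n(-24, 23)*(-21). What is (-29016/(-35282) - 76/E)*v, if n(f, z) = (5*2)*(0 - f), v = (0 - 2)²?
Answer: 1457726/427455 ≈ 3.4102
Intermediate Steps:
v = 4 (v = (-2)² = 4)
n(f, z) = -10*f (n(f, z) = 10*(-f) = -10*f)
E = -2520 (E = (-10*(-24)*(-21))/2 = (240*(-21))/2 = (½)*(-5040) = -2520)
(-29016/(-35282) - 76/E)*v = (-29016/(-35282) - 76/(-2520))*4 = (-29016*(-1/35282) - 76*(-1/2520))*4 = (1116/1357 + 19/630)*4 = (728863/854910)*4 = 1457726/427455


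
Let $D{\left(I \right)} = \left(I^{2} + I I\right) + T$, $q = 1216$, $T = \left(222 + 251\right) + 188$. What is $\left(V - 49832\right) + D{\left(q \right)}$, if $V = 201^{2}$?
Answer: $2948542$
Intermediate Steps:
$V = 40401$
$T = 661$ ($T = 473 + 188 = 661$)
$D{\left(I \right)} = 661 + 2 I^{2}$ ($D{\left(I \right)} = \left(I^{2} + I I\right) + 661 = \left(I^{2} + I^{2}\right) + 661 = 2 I^{2} + 661 = 661 + 2 I^{2}$)
$\left(V - 49832\right) + D{\left(q \right)} = \left(40401 - 49832\right) + \left(661 + 2 \cdot 1216^{2}\right) = -9431 + \left(661 + 2 \cdot 1478656\right) = -9431 + \left(661 + 2957312\right) = -9431 + 2957973 = 2948542$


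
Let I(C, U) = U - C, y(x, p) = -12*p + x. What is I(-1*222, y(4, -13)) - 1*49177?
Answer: -48795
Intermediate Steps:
y(x, p) = x - 12*p
I(-1*222, y(4, -13)) - 1*49177 = ((4 - 12*(-13)) - (-1)*222) - 1*49177 = ((4 + 156) - 1*(-222)) - 49177 = (160 + 222) - 49177 = 382 - 49177 = -48795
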